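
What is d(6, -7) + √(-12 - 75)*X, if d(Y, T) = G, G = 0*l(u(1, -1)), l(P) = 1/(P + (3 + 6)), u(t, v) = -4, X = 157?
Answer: 157*I*√87 ≈ 1464.4*I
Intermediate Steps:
l(P) = 1/(9 + P) (l(P) = 1/(P + 9) = 1/(9 + P))
G = 0 (G = 0/(9 - 4) = 0/5 = 0*(⅕) = 0)
d(Y, T) = 0
d(6, -7) + √(-12 - 75)*X = 0 + √(-12 - 75)*157 = 0 + √(-87)*157 = 0 + (I*√87)*157 = 0 + 157*I*√87 = 157*I*√87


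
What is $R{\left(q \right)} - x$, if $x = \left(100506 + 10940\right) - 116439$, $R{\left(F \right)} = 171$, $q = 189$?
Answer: $5164$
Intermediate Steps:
$x = -4993$ ($x = 111446 - 116439 = -4993$)
$R{\left(q \right)} - x = 171 - -4993 = 171 + 4993 = 5164$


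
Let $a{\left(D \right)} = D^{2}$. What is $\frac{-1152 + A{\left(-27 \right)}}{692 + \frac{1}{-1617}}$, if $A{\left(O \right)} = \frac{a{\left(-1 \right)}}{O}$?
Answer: $- \frac{16765595}{10070667} \approx -1.6648$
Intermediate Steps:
$A{\left(O \right)} = \frac{1}{O}$ ($A{\left(O \right)} = \frac{\left(-1\right)^{2}}{O} = 1 \frac{1}{O} = \frac{1}{O}$)
$\frac{-1152 + A{\left(-27 \right)}}{692 + \frac{1}{-1617}} = \frac{-1152 + \frac{1}{-27}}{692 + \frac{1}{-1617}} = \frac{-1152 - \frac{1}{27}}{692 - \frac{1}{1617}} = - \frac{31105}{27 \cdot \frac{1118963}{1617}} = \left(- \frac{31105}{27}\right) \frac{1617}{1118963} = - \frac{16765595}{10070667}$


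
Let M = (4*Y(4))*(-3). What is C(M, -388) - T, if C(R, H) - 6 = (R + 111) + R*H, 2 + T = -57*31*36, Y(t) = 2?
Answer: 73019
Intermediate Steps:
T = -63614 (T = -2 - 57*31*36 = -2 - 1767*36 = -2 - 63612 = -63614)
M = -24 (M = (4*2)*(-3) = 8*(-3) = -24)
C(R, H) = 117 + R + H*R (C(R, H) = 6 + ((R + 111) + R*H) = 6 + ((111 + R) + H*R) = 6 + (111 + R + H*R) = 117 + R + H*R)
C(M, -388) - T = (117 - 24 - 388*(-24)) - 1*(-63614) = (117 - 24 + 9312) + 63614 = 9405 + 63614 = 73019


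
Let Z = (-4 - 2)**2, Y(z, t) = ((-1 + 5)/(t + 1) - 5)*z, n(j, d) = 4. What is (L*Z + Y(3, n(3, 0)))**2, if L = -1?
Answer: 59049/25 ≈ 2362.0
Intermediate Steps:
Y(z, t) = z*(-5 + 4/(1 + t)) (Y(z, t) = (4/(1 + t) - 5)*z = (-5 + 4/(1 + t))*z = z*(-5 + 4/(1 + t)))
Z = 36 (Z = (-6)**2 = 36)
(L*Z + Y(3, n(3, 0)))**2 = (-1*36 - 1*3*(1 + 5*4)/(1 + 4))**2 = (-36 - 1*3*(1 + 20)/5)**2 = (-36 - 1*3*1/5*21)**2 = (-36 - 63/5)**2 = (-243/5)**2 = 59049/25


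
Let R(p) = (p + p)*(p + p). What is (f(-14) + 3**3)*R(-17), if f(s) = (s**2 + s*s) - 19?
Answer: 462400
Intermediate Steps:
f(s) = -19 + 2*s**2 (f(s) = (s**2 + s**2) - 19 = 2*s**2 - 19 = -19 + 2*s**2)
R(p) = 4*p**2 (R(p) = (2*p)*(2*p) = 4*p**2)
(f(-14) + 3**3)*R(-17) = ((-19 + 2*(-14)**2) + 3**3)*(4*(-17)**2) = ((-19 + 2*196) + 27)*(4*289) = ((-19 + 392) + 27)*1156 = (373 + 27)*1156 = 400*1156 = 462400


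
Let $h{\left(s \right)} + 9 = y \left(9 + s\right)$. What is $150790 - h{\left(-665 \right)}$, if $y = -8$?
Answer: $145551$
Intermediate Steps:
$h{\left(s \right)} = -81 - 8 s$ ($h{\left(s \right)} = -9 - 8 \left(9 + s\right) = -9 - \left(72 + 8 s\right) = -81 - 8 s$)
$150790 - h{\left(-665 \right)} = 150790 - \left(-81 - -5320\right) = 150790 - \left(-81 + 5320\right) = 150790 - 5239 = 145551$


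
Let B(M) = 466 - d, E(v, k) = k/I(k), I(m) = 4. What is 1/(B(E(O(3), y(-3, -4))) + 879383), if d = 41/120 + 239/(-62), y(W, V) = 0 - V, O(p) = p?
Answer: 3720/3273051349 ≈ 1.1366e-6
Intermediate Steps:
y(W, V) = -V
d = -13069/3720 (d = 41*(1/120) + 239*(-1/62) = 41/120 - 239/62 = -13069/3720 ≈ -3.5132)
E(v, k) = k/4
B(M) = 1746589/3720 (B(M) = 466 - 1*(-13069/3720) = 466 + 13069/3720 = 1746589/3720)
1/(B(E(O(3), y(-3, -4))) + 879383) = 1/(1746589/3720 + 879383) = 1/(3273051349/3720) = 3720/3273051349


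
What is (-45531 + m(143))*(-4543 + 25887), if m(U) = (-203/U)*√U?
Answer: -971813664 - 4332832*√143/143 ≈ -9.7218e+8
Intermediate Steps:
m(U) = -203/√U
(-45531 + m(143))*(-4543 + 25887) = (-45531 - 203*√143/143)*(-4543 + 25887) = (-45531 - 203*√143/143)*21344 = -971813664 - 4332832*√143/143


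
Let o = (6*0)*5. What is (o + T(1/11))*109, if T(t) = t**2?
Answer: 109/121 ≈ 0.90083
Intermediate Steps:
o = 0 (o = 0*5 = 0)
(o + T(1/11))*109 = (0 + (1/11)**2)*109 = (0 + 1/121)*109 = (1/121)*109 = 109/121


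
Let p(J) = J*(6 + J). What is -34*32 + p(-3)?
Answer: -1097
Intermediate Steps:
-34*32 + p(-3) = -34*32 - 3*(6 - 3) = -1088 - 3*3 = -1088 - 9 = -1097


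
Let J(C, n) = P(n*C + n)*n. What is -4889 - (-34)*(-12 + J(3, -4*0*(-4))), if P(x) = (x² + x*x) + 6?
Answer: -5297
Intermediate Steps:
P(x) = 6 + 2*x² (P(x) = (x² + x²) + 6 = 2*x² + 6 = 6 + 2*x²)
J(C, n) = n*(6 + 2*(n + C*n)²) (J(C, n) = (6 + 2*(n*C + n)²)*n = (6 + 2*(C*n + n)²)*n = (6 + 2*(n + C*n)²)*n = n*(6 + 2*(n + C*n)²))
-4889 - (-34)*(-12 + J(3, -4*0*(-4))) = -4889 - (-34)*(-12 + 2*(-4*0*(-4))*(3 + (-4*0*(-4))²*(1 + 3)²)) = -4889 - (-34)*(-12 + 2*(0*(-4))*(3 + (0*(-4))²*4²)) = -4889 - (-34)*(-12 + 2*0*(3 + 0²*16)) = -4889 - (-34)*(-12 + 2*0*(3 + 0*16)) = -4889 - (-34)*(-12 + 2*0*(3 + 0)) = -4889 - (-34)*(-12 + 2*0*3) = -4889 - (-34)*(-12 + 0) = -4889 - (-34)*(-12) = -4889 - 1*408 = -4889 - 408 = -5297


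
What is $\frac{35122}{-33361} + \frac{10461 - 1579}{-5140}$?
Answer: $- \frac{238419741}{85737770} \approx -2.7808$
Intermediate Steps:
$\frac{35122}{-33361} + \frac{10461 - 1579}{-5140} = 35122 \left(- \frac{1}{33361}\right) + 8882 \left(- \frac{1}{5140}\right) = - \frac{35122}{33361} - \frac{4441}{2570} = - \frac{238419741}{85737770}$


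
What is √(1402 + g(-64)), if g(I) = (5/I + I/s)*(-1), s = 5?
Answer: √2263805/40 ≈ 37.615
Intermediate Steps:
g(I) = -5/I - I/5 (g(I) = (5/I + I/5)*(-1) = -5/I - I/5)
√(1402 + g(-64)) = √(1402 + (-5/(-64) - ⅕*(-64))) = √(1402 + (-5*(-1/64) + 64/5)) = √(1402 + (5/64 + 64/5)) = √(1402 + 4121/320) = √(452761/320) = √2263805/40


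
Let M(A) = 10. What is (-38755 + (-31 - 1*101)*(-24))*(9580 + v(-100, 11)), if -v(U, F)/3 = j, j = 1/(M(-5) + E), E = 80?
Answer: -10227668213/30 ≈ -3.4092e+8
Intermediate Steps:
j = 1/90 (j = 1/(10 + 80) = 1/90 ≈ 0.011111)
v(U, F) = -1/30 (v(U, F) = -3*1/90 = -1/30)
(-38755 + (-31 - 1*101)*(-24))*(9580 + v(-100, 11)) = (-38755 + (-31 - 1*101)*(-24))*(9580 - 1/30) = (-38755 + (-31 - 101)*(-24))*(287399/30) = (-38755 - 132*(-24))*(287399/30) = (-38755 + 3168)*(287399/30) = -35587*287399/30 = -10227668213/30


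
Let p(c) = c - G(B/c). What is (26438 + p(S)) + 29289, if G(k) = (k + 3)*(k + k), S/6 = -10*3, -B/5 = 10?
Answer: 8998319/162 ≈ 55545.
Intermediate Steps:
B = -50 (B = -5*10 = -50)
S = -180 (S = 6*(-10*3) = 6*(-30) = -180)
G(k) = 2*k*(3 + k) (G(k) = (3 + k)*(2*k) = 2*k*(3 + k))
p(c) = c + 100*(3 - 50/c)/c (p(c) = c - 2*(-50/c)*(3 - 50/c) = c - (-100)*(3 - 50/c)/c = c + 100*(3 - 50/c)/c)
(26438 + p(S)) + 29289 = (26438 + (-180 - 5000/(-180)**2 + 300/(-180))) + 29289 = (26438 + (-180 - 5000*1/32400 + 300*(-1/180))) + 29289 = (26438 + (-180 - 25/162 - 5/3)) + 29289 = (26438 - 29455/162) + 29289 = 4253501/162 + 29289 = 8998319/162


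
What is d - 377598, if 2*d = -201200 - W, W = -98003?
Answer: -858393/2 ≈ -4.2920e+5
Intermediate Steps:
d = -103197/2 (d = (-201200 - 1*(-98003))/2 = (-201200 + 98003)/2 = (½)*(-103197) = -103197/2 ≈ -51599.)
d - 377598 = -103197/2 - 377598 = -858393/2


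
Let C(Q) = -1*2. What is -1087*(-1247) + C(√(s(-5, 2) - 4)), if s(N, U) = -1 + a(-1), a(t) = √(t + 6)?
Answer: 1355487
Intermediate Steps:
a(t) = √(6 + t)
s(N, U) = -1 + √5 (s(N, U) = -1 + √(6 - 1) = -1 + √5)
C(Q) = -2
-1087*(-1247) + C(√(s(-5, 2) - 4)) = -1087*(-1247) - 2 = 1355489 - 2 = 1355487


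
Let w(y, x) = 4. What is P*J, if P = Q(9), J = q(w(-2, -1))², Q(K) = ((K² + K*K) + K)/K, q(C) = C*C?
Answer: 4864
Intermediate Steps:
q(C) = C²
Q(K) = (K + 2*K²)/K (Q(K) = ((K² + K²) + K)/K = (2*K² + K)/K = (K + 2*K²)/K)
J = 256 (J = (4²)² = 16² = 256)
P = 19 (P = 1 + 2*9 = 1 + 18 = 19)
P*J = 19*256 = 4864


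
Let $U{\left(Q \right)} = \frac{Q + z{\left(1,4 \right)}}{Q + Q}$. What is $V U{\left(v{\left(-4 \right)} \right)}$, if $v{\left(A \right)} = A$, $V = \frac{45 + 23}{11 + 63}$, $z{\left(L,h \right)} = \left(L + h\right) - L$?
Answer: $0$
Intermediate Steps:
$z{\left(L,h \right)} = h$
$V = \frac{34}{37}$ ($V = \frac{68}{74} = 68 \cdot \frac{1}{74} = \frac{34}{37} \approx 0.91892$)
$U{\left(Q \right)} = \frac{4 + Q}{2 Q}$ ($U{\left(Q \right)} = \frac{Q + 4}{Q + Q} = \frac{4 + Q}{2 Q}$)
$V U{\left(v{\left(-4 \right)} \right)} = \frac{34 \frac{4 - 4}{2 \left(-4\right)}}{37} = \frac{34 \cdot \frac{1}{2} \left(- \frac{1}{4}\right) 0}{37} = \frac{34}{37} \cdot 0 = 0$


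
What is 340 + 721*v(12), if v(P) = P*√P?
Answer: 340 + 17304*√3 ≈ 30311.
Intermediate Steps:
v(P) = P^(3/2)
340 + 721*v(12) = 340 + 721*12^(3/2) = 340 + 721*(24*√3) = 340 + 17304*√3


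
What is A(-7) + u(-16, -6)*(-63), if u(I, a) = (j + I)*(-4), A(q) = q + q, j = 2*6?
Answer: -1022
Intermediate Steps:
j = 12
A(q) = 2*q
u(I, a) = -48 - 4*I (u(I, a) = (12 + I)*(-4) = -48 - 4*I)
A(-7) + u(-16, -6)*(-63) = 2*(-7) + (-48 - 4*(-16))*(-63) = -14 + (-48 + 64)*(-63) = -14 + 16*(-63) = -14 - 1008 = -1022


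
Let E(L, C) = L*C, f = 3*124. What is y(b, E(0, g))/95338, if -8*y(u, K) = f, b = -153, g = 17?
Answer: -93/190676 ≈ -0.00048774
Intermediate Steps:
f = 372
E(L, C) = C*L
y(u, K) = -93/2 (y(u, K) = -⅛*372 = -93/2)
y(b, E(0, g))/95338 = -93/2/95338 = -93/2*1/95338 = -93/190676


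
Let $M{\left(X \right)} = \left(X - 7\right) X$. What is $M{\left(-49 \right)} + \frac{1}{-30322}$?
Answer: $\frac{83203567}{30322} \approx 2744.0$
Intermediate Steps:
$M{\left(X \right)} = X \left(-7 + X\right)$ ($M{\left(X \right)} = \left(-7 + X\right) X = X \left(-7 + X\right)$)
$M{\left(-49 \right)} + \frac{1}{-30322} = - 49 \left(-7 - 49\right) + \frac{1}{-30322} = \left(-49\right) \left(-56\right) - \frac{1}{30322} = 2744 - \frac{1}{30322} = \frac{83203567}{30322}$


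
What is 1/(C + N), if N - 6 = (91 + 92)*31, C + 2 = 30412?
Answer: 1/36089 ≈ 2.7709e-5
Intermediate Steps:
C = 30410 (C = -2 + 30412 = 30410)
N = 5679 (N = 6 + (91 + 92)*31 = 6 + 183*31 = 6 + 5673 = 5679)
1/(C + N) = 1/(30410 + 5679) = 1/36089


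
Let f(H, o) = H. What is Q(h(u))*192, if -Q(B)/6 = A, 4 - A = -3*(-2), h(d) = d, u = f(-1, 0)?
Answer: 2304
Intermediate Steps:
u = -1
A = -2 (A = 4 - (-3)*(-2) = 4 - 1*6 = 4 - 6 = -2)
Q(B) = 12 (Q(B) = -6*(-2) = 12)
Q(h(u))*192 = 12*192 = 2304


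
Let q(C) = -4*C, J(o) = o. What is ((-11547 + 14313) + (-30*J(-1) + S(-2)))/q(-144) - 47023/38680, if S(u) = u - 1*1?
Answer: 3372833/928320 ≈ 3.6333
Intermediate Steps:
S(u) = -1 + u (S(u) = u - 1 = -1 + u)
((-11547 + 14313) + (-30*J(-1) + S(-2)))/q(-144) - 47023/38680 = ((-11547 + 14313) + (-30*(-1) + (-1 - 2)))/((-4*(-144))) - 47023/38680 = (2766 + (30 - 3))/576 - 47023*1/38680 = (2766 + 27)*(1/576) - 47023/38680 = 2793*(1/576) - 47023/38680 = 931/192 - 47023/38680 = 3372833/928320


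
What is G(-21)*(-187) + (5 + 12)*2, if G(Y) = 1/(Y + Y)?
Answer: 1615/42 ≈ 38.452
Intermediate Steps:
G(Y) = 1/(2*Y)
G(-21)*(-187) + (5 + 12)*2 = ((½)/(-21))*(-187) + (5 + 12)*2 = ((½)*(-1/21))*(-187) + 17*2 = -1/42*(-187) + 34 = 187/42 + 34 = 1615/42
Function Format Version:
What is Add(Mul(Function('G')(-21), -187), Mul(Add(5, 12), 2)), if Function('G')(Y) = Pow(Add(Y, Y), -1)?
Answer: Rational(1615, 42) ≈ 38.452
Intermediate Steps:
Function('G')(Y) = Mul(Rational(1, 2), Pow(Y, -1)) (Function('G')(Y) = Pow(Mul(2, Y), -1) = Mul(Rational(1, 2), Pow(Y, -1)))
Add(Mul(Function('G')(-21), -187), Mul(Add(5, 12), 2)) = Add(Mul(Mul(Rational(1, 2), Pow(-21, -1)), -187), Mul(Add(5, 12), 2)) = Add(Mul(Mul(Rational(1, 2), Rational(-1, 21)), -187), Mul(17, 2)) = Add(Mul(Rational(-1, 42), -187), 34) = Add(Rational(187, 42), 34) = Rational(1615, 42)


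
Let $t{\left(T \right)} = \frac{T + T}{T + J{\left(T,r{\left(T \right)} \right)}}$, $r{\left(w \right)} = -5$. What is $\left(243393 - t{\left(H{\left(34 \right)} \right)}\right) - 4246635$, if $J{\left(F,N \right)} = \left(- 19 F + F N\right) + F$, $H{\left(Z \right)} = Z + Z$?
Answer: $- \frac{44035661}{11} \approx -4.0032 \cdot 10^{6}$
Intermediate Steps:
$H{\left(Z \right)} = 2 Z$
$J{\left(F,N \right)} = - 18 F + F N$
$t{\left(T \right)} = - \frac{1}{11}$ ($t{\left(T \right)} = \frac{T + T}{T + T \left(-18 - 5\right)} = \frac{2 T}{T + T \left(-23\right)} = \frac{2 T}{T - 23 T} = \frac{2 T}{\left(-22\right) T} = 2 T \left(- \frac{1}{22 T}\right) = - \frac{1}{11}$)
$\left(243393 - t{\left(H{\left(34 \right)} \right)}\right) - 4246635 = \left(243393 - - \frac{1}{11}\right) - 4246635 = \left(243393 + \frac{1}{11}\right) - 4246635 = \frac{2677324}{11} - 4246635 = - \frac{44035661}{11}$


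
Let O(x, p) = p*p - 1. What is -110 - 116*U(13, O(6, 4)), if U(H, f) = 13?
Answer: -1618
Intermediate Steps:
O(x, p) = -1 + p² (O(x, p) = p² - 1 = -1 + p²)
-110 - 116*U(13, O(6, 4)) = -110 - 116*13 = -110 - 1508 = -1618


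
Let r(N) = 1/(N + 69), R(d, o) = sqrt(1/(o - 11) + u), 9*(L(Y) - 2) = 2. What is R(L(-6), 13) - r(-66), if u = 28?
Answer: -1/3 + sqrt(114)/2 ≈ 5.0052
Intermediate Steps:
L(Y) = 20/9 (L(Y) = 2 + (1/9)*2 = 2 + 2/9 = 20/9)
R(d, o) = sqrt(28 + 1/(-11 + o)) (R(d, o) = sqrt(1/(o - 11) + 28) = sqrt(1/(-11 + o) + 28) = sqrt(28 + 1/(-11 + o)))
r(N) = 1/(69 + N)
R(L(-6), 13) - r(-66) = sqrt((-307 + 28*13)/(-11 + 13)) - 1/(69 - 66) = sqrt((-307 + 364)/2) - 1/3 = sqrt((1/2)*57) - 1*1/3 = sqrt(57/2) - 1/3 = sqrt(114)/2 - 1/3 = -1/3 + sqrt(114)/2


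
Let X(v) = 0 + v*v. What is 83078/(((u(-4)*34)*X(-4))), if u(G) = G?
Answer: -41539/1088 ≈ -38.179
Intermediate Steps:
X(v) = v² (X(v) = 0 + v² = v²)
83078/(((u(-4)*34)*X(-4))) = 83078/((-4*34*(-4)²)) = 83078/((-136*16)) = 83078/(-2176) = 83078*(-1/2176) = -41539/1088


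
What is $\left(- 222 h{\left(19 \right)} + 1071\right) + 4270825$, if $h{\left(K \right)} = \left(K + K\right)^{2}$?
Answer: $3951328$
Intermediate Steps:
$h{\left(K \right)} = 4 K^{2}$ ($h{\left(K \right)} = \left(2 K\right)^{2} = 4 K^{2}$)
$\left(- 222 h{\left(19 \right)} + 1071\right) + 4270825 = \left(- 222 \cdot 4 \cdot 19^{2} + 1071\right) + 4270825 = \left(- 222 \cdot 4 \cdot 361 + 1071\right) + 4270825 = \left(\left(-222\right) 1444 + 1071\right) + 4270825 = \left(-320568 + 1071\right) + 4270825 = -319497 + 4270825 = 3951328$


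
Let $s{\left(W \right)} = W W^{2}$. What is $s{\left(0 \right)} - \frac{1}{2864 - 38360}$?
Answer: $\frac{1}{35496} \approx 2.8172 \cdot 10^{-5}$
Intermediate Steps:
$s{\left(W \right)} = W^{3}$
$s{\left(0 \right)} - \frac{1}{2864 - 38360} = 0^{3} - \frac{1}{2864 - 38360} = 0 - \frac{1}{2864 - 38360} = 0 - \frac{1}{-35496} = 0 - - \frac{1}{35496} = 0 + \frac{1}{35496} = \frac{1}{35496}$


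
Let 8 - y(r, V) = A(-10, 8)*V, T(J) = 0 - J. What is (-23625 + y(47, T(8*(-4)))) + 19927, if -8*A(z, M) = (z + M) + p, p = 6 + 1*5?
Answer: -3654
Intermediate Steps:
p = 11 (p = 6 + 5 = 11)
A(z, M) = -11/8 - M/8 - z/8 (A(z, M) = -((z + M) + 11)/8 = -((M + z) + 11)/8 = -(11 + M + z)/8 = -11/8 - M/8 - z/8)
T(J) = -J
y(r, V) = 8 + 9*V/8 (y(r, V) = 8 - (-11/8 - ⅛*8 - ⅛*(-10))*V = 8 - (-11/8 - 1 + 5/4)*V = 8 - (-9)*V/8 = 8 + 9*V/8)
(-23625 + y(47, T(8*(-4)))) + 19927 = (-23625 + (8 + 9*(-8*(-4))/8)) + 19927 = (-23625 + (8 + 9*(-1*(-32))/8)) + 19927 = (-23625 + (8 + (9/8)*32)) + 19927 = (-23625 + (8 + 36)) + 19927 = (-23625 + 44) + 19927 = -23581 + 19927 = -3654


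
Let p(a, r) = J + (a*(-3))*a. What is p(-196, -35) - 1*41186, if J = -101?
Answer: -156535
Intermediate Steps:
p(a, r) = -101 - 3*a² (p(a, r) = -101 + (a*(-3))*a = -101 + (-3*a)*a = -101 - 3*a²)
p(-196, -35) - 1*41186 = (-101 - 3*(-196)²) - 1*41186 = (-101 - 3*38416) - 41186 = (-101 - 115248) - 41186 = -115349 - 41186 = -156535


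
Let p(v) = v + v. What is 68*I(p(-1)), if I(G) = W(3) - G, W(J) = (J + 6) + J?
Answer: 952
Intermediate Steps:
W(J) = 6 + 2*J (W(J) = (6 + J) + J = 6 + 2*J)
p(v) = 2*v
I(G) = 12 - G (I(G) = (6 + 2*3) - G = (6 + 6) - G = 12 - G)
68*I(p(-1)) = 68*(12 - 2*(-1)) = 68*(12 - 1*(-2)) = 68*(12 + 2) = 68*14 = 952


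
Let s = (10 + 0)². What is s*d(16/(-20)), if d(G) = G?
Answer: -80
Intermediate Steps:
s = 100 (s = 10² = 100)
s*d(16/(-20)) = 100*(16/(-20)) = 100*(16*(-1/20)) = 100*(-⅘) = -80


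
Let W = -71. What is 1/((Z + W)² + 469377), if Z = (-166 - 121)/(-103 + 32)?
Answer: 5041/2388729973 ≈ 2.1103e-6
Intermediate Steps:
Z = 287/71 (Z = -287/(-71) = -287*(-1/71) = 287/71 ≈ 4.0423)
1/((Z + W)² + 469377) = 1/((287/71 - 71)² + 469377) = 1/((-4754/71)² + 469377) = 1/(22600516/5041 + 469377) = 1/(2388729973/5041) = 5041/2388729973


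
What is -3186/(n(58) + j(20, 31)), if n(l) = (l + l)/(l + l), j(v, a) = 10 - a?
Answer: 1593/10 ≈ 159.30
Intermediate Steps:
n(l) = 1 (n(l) = (2*l)/((2*l)) = (2*l)*(1/(2*l)) = 1)
-3186/(n(58) + j(20, 31)) = -3186/(1 + (10 - 1*31)) = -3186/(1 + (10 - 31)) = -3186/(1 - 21) = -3186/(-20) = -3186*(-1/20) = 1593/10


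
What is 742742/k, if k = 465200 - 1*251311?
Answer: 57134/16453 ≈ 3.4726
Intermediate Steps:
k = 213889 (k = 465200 - 251311 = 213889)
742742/k = 742742/213889 = 742742*(1/213889) = 57134/16453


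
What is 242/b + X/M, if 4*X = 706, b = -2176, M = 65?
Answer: 184167/70720 ≈ 2.6042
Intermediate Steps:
X = 353/2 (X = (¼)*706 = 353/2 ≈ 176.50)
242/b + X/M = 242/(-2176) + (353/2)/65 = 242*(-1/2176) + (353/2)*(1/65) = -121/1088 + 353/130 = 184167/70720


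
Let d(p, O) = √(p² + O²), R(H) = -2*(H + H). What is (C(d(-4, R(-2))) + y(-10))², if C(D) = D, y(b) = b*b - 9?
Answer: 8361 + 728*√5 ≈ 9988.9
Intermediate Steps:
R(H) = -4*H
d(p, O) = √(O² + p²)
y(b) = -9 + b² (y(b) = b² - 9 = -9 + b²)
(C(d(-4, R(-2))) + y(-10))² = (√((-4*(-2))² + (-4)²) + (-9 + (-10)²))² = (√(8² + 16) + (-9 + 100))² = (√(64 + 16) + 91)² = (√80 + 91)² = (4*√5 + 91)² = (91 + 4*√5)²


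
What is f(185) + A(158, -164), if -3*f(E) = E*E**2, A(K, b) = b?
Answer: -6332117/3 ≈ -2.1107e+6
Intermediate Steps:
f(E) = -E**3/3 (f(E) = -E*E**2/3 = -E**3/3)
f(185) + A(158, -164) = -1/3*185**3 - 164 = -1/3*6331625 - 164 = -6331625/3 - 164 = -6332117/3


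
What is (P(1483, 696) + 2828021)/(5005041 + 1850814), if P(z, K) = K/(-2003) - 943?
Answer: 5662636538/13732277565 ≈ 0.41236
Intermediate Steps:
P(z, K) = -943 - K/2003 (P(z, K) = -K/2003 - 943 = -943 - K/2003)
(P(1483, 696) + 2828021)/(5005041 + 1850814) = ((-943 - 1/2003*696) + 2828021)/(5005041 + 1850814) = ((-943 - 696/2003) + 2828021)/6855855 = (-1889525/2003 + 2828021)*(1/6855855) = (5662636538/2003)*(1/6855855) = 5662636538/13732277565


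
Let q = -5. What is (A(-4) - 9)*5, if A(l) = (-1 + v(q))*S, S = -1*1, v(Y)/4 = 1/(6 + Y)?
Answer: -60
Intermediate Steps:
v(Y) = 4/(6 + Y)
S = -1
A(l) = -3 (A(l) = (-1 + 4/(6 - 5))*(-1) = (-1 + 4/1)*(-1) = (-1 + 4*1)*(-1) = (-1 + 4)*(-1) = 3*(-1) = -3)
(A(-4) - 9)*5 = (-3 - 9)*5 = -12*5 = -60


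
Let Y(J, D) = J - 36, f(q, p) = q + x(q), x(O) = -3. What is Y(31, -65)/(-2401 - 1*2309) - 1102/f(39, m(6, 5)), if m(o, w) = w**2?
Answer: -43252/1413 ≈ -30.610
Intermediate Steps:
f(q, p) = -3 + q (f(q, p) = q - 3 = -3 + q)
Y(J, D) = -36 + J
Y(31, -65)/(-2401 - 1*2309) - 1102/f(39, m(6, 5)) = (-36 + 31)/(-2401 - 1*2309) - 1102/(-3 + 39) = -5/(-2401 - 2309) - 1102/36 = -5/(-4710) - 1102*1/36 = -5*(-1/4710) - 551/18 = 1/942 - 551/18 = -43252/1413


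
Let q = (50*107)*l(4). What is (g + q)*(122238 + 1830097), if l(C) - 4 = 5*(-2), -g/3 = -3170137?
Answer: 18504838306185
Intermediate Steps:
g = 9510411 (g = -3*(-3170137) = 9510411)
l(C) = -6 (l(C) = 4 + 5*(-2) = 4 - 10 = -6)
q = -32100 (q = (50*107)*(-6) = 5350*(-6) = -32100)
(g + q)*(122238 + 1830097) = (9510411 - 32100)*(122238 + 1830097) = 9478311*1952335 = 18504838306185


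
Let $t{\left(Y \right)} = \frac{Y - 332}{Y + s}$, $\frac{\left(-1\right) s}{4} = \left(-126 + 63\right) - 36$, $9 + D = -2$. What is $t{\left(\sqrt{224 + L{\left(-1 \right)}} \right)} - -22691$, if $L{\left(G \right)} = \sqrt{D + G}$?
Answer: $\frac{8985304 + 22692 \sqrt{224 + 2 i \sqrt{3}}}{396 + \sqrt{2} \sqrt{112 + i \sqrt{3}}} \approx 22690.0 + 0.00049882 i$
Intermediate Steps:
$D = -11$ ($D = -9 - 2 = -11$)
$s = 396$ ($s = - 4 \left(\left(-126 + 63\right) - 36\right) = - 4 \left(-63 - 36\right) = \left(-4\right) \left(-99\right) = 396$)
$L{\left(G \right)} = \sqrt{-11 + G}$
$t{\left(Y \right)} = \frac{-332 + Y}{396 + Y}$ ($t{\left(Y \right)} = \frac{Y - 332}{Y + 396} = \frac{-332 + Y}{396 + Y}$)
$t{\left(\sqrt{224 + L{\left(-1 \right)}} \right)} - -22691 = \frac{-332 + \sqrt{224 + \sqrt{-11 - 1}}}{396 + \sqrt{224 + \sqrt{-11 - 1}}} - -22691 = \frac{-332 + \sqrt{224 + \sqrt{-12}}}{396 + \sqrt{224 + \sqrt{-12}}} + 22691 = \frac{-332 + \sqrt{224 + 2 i \sqrt{3}}}{396 + \sqrt{224 + 2 i \sqrt{3}}} + 22691 = 22691 + \frac{-332 + \sqrt{224 + 2 i \sqrt{3}}}{396 + \sqrt{224 + 2 i \sqrt{3}}}$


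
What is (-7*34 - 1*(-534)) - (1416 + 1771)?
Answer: -2891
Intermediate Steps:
(-7*34 - 1*(-534)) - (1416 + 1771) = (-238 + 534) - 1*3187 = 296 - 3187 = -2891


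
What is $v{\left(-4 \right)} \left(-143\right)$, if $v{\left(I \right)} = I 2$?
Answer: $1144$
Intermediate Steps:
$v{\left(I \right)} = 2 I$
$v{\left(-4 \right)} \left(-143\right) = 2 \left(-4\right) \left(-143\right) = \left(-8\right) \left(-143\right) = 1144$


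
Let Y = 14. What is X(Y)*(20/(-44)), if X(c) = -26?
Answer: 130/11 ≈ 11.818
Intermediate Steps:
X(Y)*(20/(-44)) = -520/(-44) = -520*(-1)/44 = -26*(-5/11) = 130/11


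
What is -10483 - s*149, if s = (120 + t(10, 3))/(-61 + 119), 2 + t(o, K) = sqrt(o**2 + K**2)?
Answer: -312798/29 - 149*sqrt(109)/58 ≈ -10813.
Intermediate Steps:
t(o, K) = -2 + sqrt(K**2 + o**2) (t(o, K) = -2 + sqrt(o**2 + K**2) = -2 + sqrt(K**2 + o**2))
s = 59/29 + sqrt(109)/58 (s = (120 + (-2 + sqrt(3**2 + 10**2)))/(-61 + 119) = (120 + (-2 + sqrt(9 + 100)))/58 = (120 + (-2 + sqrt(109)))*(1/58) = (118 + sqrt(109))*(1/58) = 59/29 + sqrt(109)/58 ≈ 2.2145)
-10483 - s*149 = -10483 - (59/29 + sqrt(109)/58)*149 = -10483 - (8791/29 + 149*sqrt(109)/58) = -10483 + (-8791/29 - 149*sqrt(109)/58) = -312798/29 - 149*sqrt(109)/58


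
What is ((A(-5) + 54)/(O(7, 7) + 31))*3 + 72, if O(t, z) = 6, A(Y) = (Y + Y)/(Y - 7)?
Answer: 5657/74 ≈ 76.446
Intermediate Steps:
A(Y) = 2*Y/(-7 + Y) (A(Y) = (2*Y)/(-7 + Y) = 2*Y/(-7 + Y))
((A(-5) + 54)/(O(7, 7) + 31))*3 + 72 = ((2*(-5)/(-7 - 5) + 54)/(6 + 31))*3 + 72 = ((2*(-5)/(-12) + 54)/37)*3 + 72 = ((2*(-5)*(-1/12) + 54)*(1/37))*3 + 72 = ((5/6 + 54)*(1/37))*3 + 72 = ((329/6)*(1/37))*3 + 72 = (329/222)*3 + 72 = 329/74 + 72 = 5657/74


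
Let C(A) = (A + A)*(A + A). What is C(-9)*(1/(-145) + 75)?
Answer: 3523176/145 ≈ 24298.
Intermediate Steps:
C(A) = 4*A**2 (C(A) = (2*A)*(2*A) = 4*A**2)
C(-9)*(1/(-145) + 75) = (4*(-9)**2)*(1/(-145) + 75) = (4*81)*(-1/145 + 75) = 324*(10874/145) = 3523176/145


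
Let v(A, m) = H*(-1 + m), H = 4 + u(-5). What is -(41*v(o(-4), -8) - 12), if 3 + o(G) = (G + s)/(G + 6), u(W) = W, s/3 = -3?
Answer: -357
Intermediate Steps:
s = -9 (s = 3*(-3) = -9)
o(G) = -3 + (-9 + G)/(6 + G) (o(G) = -3 + (G - 9)/(G + 6) = -3 + (-9 + G)/(6 + G))
H = -1 (H = 4 - 5 = -1)
v(A, m) = 1 - m (v(A, m) = -(-1 + m) = 1 - m)
-(41*v(o(-4), -8) - 12) = -(41*(1 - 1*(-8)) - 12) = -(41*(1 + 8) - 12) = -(41*9 - 12) = -(369 - 12) = -1*357 = -357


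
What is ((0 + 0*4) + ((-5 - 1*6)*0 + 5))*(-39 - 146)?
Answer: -925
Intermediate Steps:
((0 + 0*4) + ((-5 - 1*6)*0 + 5))*(-39 - 146) = ((0 + 0) + ((-5 - 6)*0 + 5))*(-185) = (0 + (-11*0 + 5))*(-185) = (0 + (0 + 5))*(-185) = (0 + 5)*(-185) = 5*(-185) = -925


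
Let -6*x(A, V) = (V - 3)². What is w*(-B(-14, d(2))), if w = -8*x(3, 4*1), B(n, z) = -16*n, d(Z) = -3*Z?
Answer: -896/3 ≈ -298.67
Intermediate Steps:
x(A, V) = -(-3 + V)²/6 (x(A, V) = -(V - 3)²/6 = -(-3 + V)²/6)
w = 4/3 (w = -(-4)*(-3 + 4*1)²/3 = -(-4)*(-3 + 4)²/3 = -(-4)*1²/3 = -(-4)/3 = -8*(-⅙) = 4/3 ≈ 1.3333)
w*(-B(-14, d(2))) = 4*(-(-16)*(-14))/3 = 4*(-1*224)/3 = (4/3)*(-224) = -896/3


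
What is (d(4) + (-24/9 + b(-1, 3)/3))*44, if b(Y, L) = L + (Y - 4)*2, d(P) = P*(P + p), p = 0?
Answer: 484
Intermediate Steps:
d(P) = P² (d(P) = P*(P + 0) = P*P = P²)
b(Y, L) = -8 + L + 2*Y (b(Y, L) = L + (-4 + Y)*2 = L + (-8 + 2*Y) = -8 + L + 2*Y)
(d(4) + (-24/9 + b(-1, 3)/3))*44 = (4² + (-24/9 + (-8 + 3 + 2*(-1))/3))*44 = (16 + (-24*⅑ + (-8 + 3 - 2)*(⅓)))*44 = (16 + (-8/3 - 7*⅓))*44 = (16 + (-8/3 - 7/3))*44 = (16 - 5)*44 = 11*44 = 484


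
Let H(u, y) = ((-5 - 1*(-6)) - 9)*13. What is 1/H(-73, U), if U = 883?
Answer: -1/104 ≈ -0.0096154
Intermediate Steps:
H(u, y) = -104 (H(u, y) = ((-5 + 6) - 9)*13 = (1 - 9)*13 = -8*13 = -104)
1/H(-73, U) = 1/(-104) = -1/104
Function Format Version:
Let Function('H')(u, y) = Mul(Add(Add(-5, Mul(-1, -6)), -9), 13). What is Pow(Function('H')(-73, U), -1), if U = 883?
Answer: Rational(-1, 104) ≈ -0.0096154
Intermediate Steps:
Function('H')(u, y) = -104 (Function('H')(u, y) = Mul(Add(Add(-5, 6), -9), 13) = Mul(Add(1, -9), 13) = Mul(-8, 13) = -104)
Pow(Function('H')(-73, U), -1) = Pow(-104, -1) = Rational(-1, 104)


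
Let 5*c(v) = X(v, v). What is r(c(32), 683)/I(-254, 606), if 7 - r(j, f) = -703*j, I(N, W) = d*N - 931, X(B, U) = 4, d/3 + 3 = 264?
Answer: -2847/999065 ≈ -0.0028497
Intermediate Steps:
d = 783 (d = -9 + 3*264 = -9 + 792 = 783)
I(N, W) = -931 + 783*N (I(N, W) = 783*N - 931 = -931 + 783*N)
c(v) = ⅘ (c(v) = (⅕)*4 = ⅘)
r(j, f) = 7 + 703*j (r(j, f) = 7 - (-703)*j = 7 + 703*j)
r(c(32), 683)/I(-254, 606) = (7 + 703*(⅘))/(-931 + 783*(-254)) = (7 + 2812/5)/(-931 - 198882) = (2847/5)/(-199813) = (2847/5)*(-1/199813) = -2847/999065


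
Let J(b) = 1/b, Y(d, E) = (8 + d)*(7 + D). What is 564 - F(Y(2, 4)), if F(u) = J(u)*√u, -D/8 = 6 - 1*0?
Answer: 564 + I*√410/410 ≈ 564.0 + 0.049387*I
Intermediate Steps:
D = -48 (D = -8*(6 - 1*0) = -8*(6 + 0) = -8*6 = -48)
Y(d, E) = -328 - 41*d (Y(d, E) = (8 + d)*(7 - 48) = (8 + d)*(-41) = -328 - 41*d)
F(u) = u^(-½) (F(u) = √u/u = u^(-½))
564 - F(Y(2, 4)) = 564 - 1/√(-328 - 41*2) = 564 - 1/√(-328 - 82) = 564 - 1/√(-410) = 564 - (-1)*I*√410/410 = 564 + I*√410/410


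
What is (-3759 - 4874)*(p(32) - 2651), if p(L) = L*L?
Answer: 14045891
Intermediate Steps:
p(L) = L**2
(-3759 - 4874)*(p(32) - 2651) = (-3759 - 4874)*(32**2 - 2651) = -8633*(1024 - 2651) = -8633*(-1627) = 14045891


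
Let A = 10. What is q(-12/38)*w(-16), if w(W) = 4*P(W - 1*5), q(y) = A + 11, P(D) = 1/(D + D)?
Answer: -2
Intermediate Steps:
P(D) = 1/(2*D)
q(y) = 21 (q(y) = 10 + 11 = 21)
w(W) = 2/(-5 + W) (w(W) = 4*(1/(2*(W - 1*5))) = 4*(1/(2*(W - 5))) = 4*(1/(2*(-5 + W))) = 2/(-5 + W))
q(-12/38)*w(-16) = 21*(2/(-5 - 16)) = 21*(2/(-21)) = 21*(2*(-1/21)) = 21*(-2/21) = -2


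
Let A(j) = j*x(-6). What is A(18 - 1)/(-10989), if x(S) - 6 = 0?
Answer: -34/3663 ≈ -0.0092820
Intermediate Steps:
x(S) = 6 (x(S) = 6 + 0 = 6)
A(j) = 6*j (A(j) = j*6 = 6*j)
A(18 - 1)/(-10989) = (6*(18 - 1))/(-10989) = (6*17)*(-1/10989) = 102*(-1/10989) = -34/3663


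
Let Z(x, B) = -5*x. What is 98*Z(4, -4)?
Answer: -1960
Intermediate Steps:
98*Z(4, -4) = 98*(-5*4) = 98*(-20) = -1960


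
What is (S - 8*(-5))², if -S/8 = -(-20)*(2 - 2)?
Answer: 1600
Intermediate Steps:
S = 0 (S = -(-40)*(-4*(2 - 2)) = -(-40)*(-4*0) = -(-40)*0 = -8*0 = 0)
(S - 8*(-5))² = (0 - 8*(-5))² = (0 + 40)² = 40² = 1600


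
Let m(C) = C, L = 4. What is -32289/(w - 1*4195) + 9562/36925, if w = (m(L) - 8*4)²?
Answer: 58327967/5997675 ≈ 9.7251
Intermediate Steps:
w = 784 (w = (4 - 8*4)² = (4 - 32)² = (-28)² = 784)
-32289/(w - 1*4195) + 9562/36925 = -32289/(784 - 1*4195) + 9562/36925 = -32289/(784 - 4195) + 9562*(1/36925) = -32289/(-3411) + 1366/5275 = -32289*(-1/3411) + 1366/5275 = 10763/1137 + 1366/5275 = 58327967/5997675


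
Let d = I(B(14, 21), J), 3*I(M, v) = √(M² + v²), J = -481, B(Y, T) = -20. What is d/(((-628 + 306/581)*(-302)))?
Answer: 581*√231761/330293172 ≈ 0.00084683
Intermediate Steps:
I(M, v) = √(M² + v²)/3
d = √231761/3 (d = √((-20)² + (-481)²)/3 = √(400 + 231361)/3 = √231761/3 ≈ 160.47)
d/(((-628 + 306/581)*(-302))) = (√231761/3)/(((-628 + 306/581)*(-302))) = (√231761/3)/((-364562/581*(-302))) = (√231761/3)/(110097724/581) = (√231761/3)*(581/110097724) = 581*√231761/330293172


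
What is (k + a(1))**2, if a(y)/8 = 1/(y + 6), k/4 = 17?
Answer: 234256/49 ≈ 4780.7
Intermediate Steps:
k = 68 (k = 4*17 = 68)
a(y) = 8/(6 + y) (a(y) = 8/(y + 6) = 8/(6 + y))
(k + a(1))**2 = (68 + 8/(6 + 1))**2 = (68 + 8/7)**2 = (484/7)**2 = 234256/49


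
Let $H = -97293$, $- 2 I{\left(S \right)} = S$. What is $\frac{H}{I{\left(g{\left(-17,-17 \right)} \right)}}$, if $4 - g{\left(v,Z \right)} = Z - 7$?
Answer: $\frac{13899}{2} \approx 6949.5$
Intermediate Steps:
$g{\left(v,Z \right)} = 11 - Z$ ($g{\left(v,Z \right)} = 4 - \left(Z - 7\right) = 4 - \left(-7 + Z\right) = 11 - Z$)
$I{\left(S \right)} = - \frac{S}{2}$
$\frac{H}{I{\left(g{\left(-17,-17 \right)} \right)}} = - \frac{97293}{\left(- \frac{1}{2}\right) \left(11 - -17\right)} = - \frac{97293}{\left(- \frac{1}{2}\right) \left(11 + 17\right)} = - \frac{97293}{\left(- \frac{1}{2}\right) 28} = - \frac{97293}{-14} = \left(-97293\right) \left(- \frac{1}{14}\right) = \frac{13899}{2}$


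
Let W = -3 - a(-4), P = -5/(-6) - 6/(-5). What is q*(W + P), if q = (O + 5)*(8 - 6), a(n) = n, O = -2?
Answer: 91/5 ≈ 18.200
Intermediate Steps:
q = 6 (q = (-2 + 5)*(8 - 6) = 3*2 = 6)
P = 61/30 (P = -5*(-1/6) - 6*(-1/5) = 5/6 + 6/5 = 61/30 ≈ 2.0333)
W = 1 (W = -3 - 1*(-4) = -3 + 4 = 1)
q*(W + P) = 6*(1 + 61/30) = 6*(91/30) = 91/5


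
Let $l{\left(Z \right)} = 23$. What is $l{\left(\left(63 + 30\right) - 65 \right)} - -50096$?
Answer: $50119$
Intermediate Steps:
$l{\left(\left(63 + 30\right) - 65 \right)} - -50096 = 23 - -50096 = 23 + 50096 = 50119$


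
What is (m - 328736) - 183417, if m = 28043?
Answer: -484110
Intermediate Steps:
(m - 328736) - 183417 = (28043 - 328736) - 183417 = -300693 - 183417 = -484110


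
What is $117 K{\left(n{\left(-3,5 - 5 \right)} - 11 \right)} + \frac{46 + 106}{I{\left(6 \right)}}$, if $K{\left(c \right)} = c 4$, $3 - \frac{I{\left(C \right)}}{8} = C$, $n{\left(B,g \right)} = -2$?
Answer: $- \frac{18271}{3} \approx -6090.3$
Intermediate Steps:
$I{\left(C \right)} = 24 - 8 C$
$K{\left(c \right)} = 4 c$
$117 K{\left(n{\left(-3,5 - 5 \right)} - 11 \right)} + \frac{46 + 106}{I{\left(6 \right)}} = 117 \cdot 4 \left(-2 - 11\right) + \frac{46 + 106}{24 - 48} = 117 \cdot 4 \left(-2 - 11\right) + \frac{152}{24 - 48} = 117 \cdot 4 \left(-13\right) + \frac{152}{-24} = 117 \left(-52\right) + 152 \left(- \frac{1}{24}\right) = -6084 - \frac{19}{3} = - \frac{18271}{3}$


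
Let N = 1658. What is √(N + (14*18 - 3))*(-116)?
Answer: -116*√1907 ≈ -5065.6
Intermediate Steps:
√(N + (14*18 - 3))*(-116) = √(1658 + (14*18 - 3))*(-116) = √(1658 + (252 - 3))*(-116) = √(1658 + 249)*(-116) = √1907*(-116) = -116*√1907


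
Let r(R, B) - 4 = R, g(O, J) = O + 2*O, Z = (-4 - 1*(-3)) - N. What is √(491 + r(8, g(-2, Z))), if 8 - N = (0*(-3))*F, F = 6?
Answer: √503 ≈ 22.428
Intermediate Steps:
N = 8 (N = 8 - 0*(-3)*6 = 8 - 0*6 = 8 - 1*0 = 8 + 0 = 8)
Z = -9 (Z = (-4 - 1*(-3)) - 1*8 = (-4 + 3) - 8 = -1 - 8 = -9)
g(O, J) = 3*O
r(R, B) = 4 + R
√(491 + r(8, g(-2, Z))) = √(491 + (4 + 8)) = √(491 + 12) = √503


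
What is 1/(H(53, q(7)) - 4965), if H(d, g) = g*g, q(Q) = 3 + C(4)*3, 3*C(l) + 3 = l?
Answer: -1/4949 ≈ -0.00020206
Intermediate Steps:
C(l) = -1 + l/3
q(Q) = 4 (q(Q) = 3 + (-1 + (⅓)*4)*3 = 3 + (-1 + 4/3)*3 = 3 + (⅓)*3 = 3 + 1 = 4)
H(d, g) = g²
1/(H(53, q(7)) - 4965) = 1/(4² - 4965) = 1/(16 - 4965) = 1/(-4949) = -1/4949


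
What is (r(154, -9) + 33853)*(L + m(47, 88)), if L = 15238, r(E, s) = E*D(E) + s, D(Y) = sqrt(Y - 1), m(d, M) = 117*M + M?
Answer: 867150968 + 11837364*sqrt(17) ≈ 9.1596e+8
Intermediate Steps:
m(d, M) = 118*M
D(Y) = sqrt(-1 + Y)
r(E, s) = s + E*sqrt(-1 + E) (r(E, s) = E*sqrt(-1 + E) + s = s + E*sqrt(-1 + E))
(r(154, -9) + 33853)*(L + m(47, 88)) = ((-9 + 154*sqrt(-1 + 154)) + 33853)*(15238 + 118*88) = ((-9 + 154*sqrt(153)) + 33853)*(15238 + 10384) = ((-9 + 154*(3*sqrt(17))) + 33853)*25622 = ((-9 + 462*sqrt(17)) + 33853)*25622 = (33844 + 462*sqrt(17))*25622 = 867150968 + 11837364*sqrt(17)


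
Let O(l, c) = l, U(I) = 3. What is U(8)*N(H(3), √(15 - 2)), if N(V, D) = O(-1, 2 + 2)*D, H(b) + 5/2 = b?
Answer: -3*√13 ≈ -10.817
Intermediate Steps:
H(b) = -5/2 + b
N(V, D) = -D
U(8)*N(H(3), √(15 - 2)) = 3*(-√(15 - 2)) = 3*(-√13) = -3*√13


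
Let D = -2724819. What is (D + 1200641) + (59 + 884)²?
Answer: -634929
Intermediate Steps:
(D + 1200641) + (59 + 884)² = (-2724819 + 1200641) + (59 + 884)² = -1524178 + 943² = -1524178 + 889249 = -634929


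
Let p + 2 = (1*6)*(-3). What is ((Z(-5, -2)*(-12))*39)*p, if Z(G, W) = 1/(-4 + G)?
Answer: -1040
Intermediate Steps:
p = -20 (p = -2 + (1*6)*(-3) = -2 + 6*(-3) = -2 - 18 = -20)
((Z(-5, -2)*(-12))*39)*p = ((-12/(-4 - 5))*39)*(-20) = ((-12/(-9))*39)*(-20) = (-⅑*(-12)*39)*(-20) = ((4/3)*39)*(-20) = 52*(-20) = -1040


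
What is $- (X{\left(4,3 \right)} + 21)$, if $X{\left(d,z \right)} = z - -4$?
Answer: $-28$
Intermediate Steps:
$X{\left(d,z \right)} = 4 + z$ ($X{\left(d,z \right)} = z + 4 = 4 + z$)
$- (X{\left(4,3 \right)} + 21) = - (\left(4 + 3\right) + 21) = - (7 + 21) = \left(-1\right) 28 = -28$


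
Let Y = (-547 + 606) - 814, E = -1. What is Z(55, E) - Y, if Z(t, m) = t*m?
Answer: 700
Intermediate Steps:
Y = -755 (Y = 59 - 814 = -755)
Z(t, m) = m*t
Z(55, E) - Y = -1*55 - 1*(-755) = -55 + 755 = 700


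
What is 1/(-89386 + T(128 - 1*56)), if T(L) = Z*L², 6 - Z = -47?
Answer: 1/185366 ≈ 5.3947e-6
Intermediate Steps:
Z = 53 (Z = 6 - 1*(-47) = 6 + 47 = 53)
T(L) = 53*L²
1/(-89386 + T(128 - 1*56)) = 1/(-89386 + 53*(128 - 1*56)²) = 1/(-89386 + 53*(128 - 56)²) = 1/(-89386 + 53*72²) = 1/(-89386 + 53*5184) = 1/(-89386 + 274752) = 1/185366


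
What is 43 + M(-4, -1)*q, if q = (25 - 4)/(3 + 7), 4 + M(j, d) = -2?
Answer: 152/5 ≈ 30.400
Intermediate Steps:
M(j, d) = -6 (M(j, d) = -4 - 2 = -6)
q = 21/10 ≈ 2.1000
43 + M(-4, -1)*q = 43 - 6*21/10 = 43 - 63/5 = 152/5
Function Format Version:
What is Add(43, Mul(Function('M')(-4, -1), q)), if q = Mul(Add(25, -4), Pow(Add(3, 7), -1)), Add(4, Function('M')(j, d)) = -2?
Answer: Rational(152, 5) ≈ 30.400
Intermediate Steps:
Function('M')(j, d) = -6 (Function('M')(j, d) = Add(-4, -2) = -6)
q = Rational(21, 10) (q = Mul(21, Pow(10, -1)) = Mul(21, Rational(1, 10)) = Rational(21, 10) ≈ 2.1000)
Add(43, Mul(Function('M')(-4, -1), q)) = Add(43, Mul(-6, Rational(21, 10))) = Add(43, Rational(-63, 5)) = Rational(152, 5)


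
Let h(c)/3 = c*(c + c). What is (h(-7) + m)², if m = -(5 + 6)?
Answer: 80089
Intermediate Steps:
h(c) = 6*c² (h(c) = 3*(c*(c + c)) = 3*(c*(2*c)) = 3*(2*c²) = 6*c²)
m = -11 (m = -1*11 = -11)
(h(-7) + m)² = (6*(-7)² - 11)² = (6*49 - 11)² = (294 - 11)² = 283² = 80089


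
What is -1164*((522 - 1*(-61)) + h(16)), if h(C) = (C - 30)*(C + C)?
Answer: -157140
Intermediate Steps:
h(C) = 2*C*(-30 + C) (h(C) = (-30 + C)*(2*C) = 2*C*(-30 + C))
-1164*((522 - 1*(-61)) + h(16)) = -1164*((522 - 1*(-61)) + 2*16*(-30 + 16)) = -1164*((522 + 61) + 2*16*(-14)) = -1164*(583 - 448) = -1164*135 = -157140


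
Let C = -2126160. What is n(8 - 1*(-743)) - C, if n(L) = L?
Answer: 2126911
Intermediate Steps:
n(8 - 1*(-743)) - C = (8 - 1*(-743)) - 1*(-2126160) = (8 + 743) + 2126160 = 751 + 2126160 = 2126911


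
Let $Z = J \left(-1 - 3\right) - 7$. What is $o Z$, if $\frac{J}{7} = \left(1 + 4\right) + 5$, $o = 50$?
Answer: $-14350$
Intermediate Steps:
$J = 70$ ($J = 7 \left(\left(1 + 4\right) + 5\right) = 7 \left(5 + 5\right) = 7 \cdot 10 = 70$)
$Z = -287$ ($Z = 70 \left(-1 - 3\right) - 7 = 70 \left(-4\right) - 7 = -280 - 7 = -287$)
$o Z = 50 \left(-287\right) = -14350$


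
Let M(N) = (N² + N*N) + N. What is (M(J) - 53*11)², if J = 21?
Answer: 102400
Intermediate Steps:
M(N) = N + 2*N² (M(N) = (N² + N²) + N = 2*N² + N = N + 2*N²)
(M(J) - 53*11)² = (21*(1 + 2*21) - 53*11)² = (21*(1 + 42) - 1*583)² = (21*43 - 583)² = (903 - 583)² = 320² = 102400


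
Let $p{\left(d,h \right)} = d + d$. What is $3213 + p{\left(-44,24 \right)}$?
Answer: $3125$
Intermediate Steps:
$p{\left(d,h \right)} = 2 d$
$3213 + p{\left(-44,24 \right)} = 3213 + 2 \left(-44\right) = 3213 - 88 = 3125$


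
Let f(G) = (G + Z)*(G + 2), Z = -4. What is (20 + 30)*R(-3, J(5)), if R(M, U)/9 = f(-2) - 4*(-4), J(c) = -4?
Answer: 7200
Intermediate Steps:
f(G) = (-4 + G)*(2 + G) (f(G) = (G - 4)*(G + 2) = (-4 + G)*(2 + G))
R(M, U) = 144 (R(M, U) = 9*((-8 + (-2)² - 2*(-2)) - 4*(-4)) = 9*((-8 + 4 + 4) + 16) = 9*(0 + 16) = 9*16 = 144)
(20 + 30)*R(-3, J(5)) = (20 + 30)*144 = 50*144 = 7200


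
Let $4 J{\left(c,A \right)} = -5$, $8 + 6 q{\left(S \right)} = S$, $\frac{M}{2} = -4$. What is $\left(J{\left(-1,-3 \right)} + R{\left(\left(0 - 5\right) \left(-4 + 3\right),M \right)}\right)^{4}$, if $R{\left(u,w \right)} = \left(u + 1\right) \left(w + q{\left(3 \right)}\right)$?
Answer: $\frac{2217373921}{256} \approx 8.6616 \cdot 10^{6}$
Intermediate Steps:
$M = -8$ ($M = 2 \left(-4\right) = -8$)
$q{\left(S \right)} = - \frac{4}{3} + \frac{S}{6}$
$R{\left(u,w \right)} = \left(1 + u\right) \left(- \frac{5}{6} + w\right)$ ($R{\left(u,w \right)} = \left(u + 1\right) \left(w + \left(- \frac{4}{3} + \frac{1}{6} \cdot 3\right)\right) = \left(1 + u\right) \left(w + \left(- \frac{4}{3} + \frac{1}{2}\right)\right) = \left(1 + u\right) \left(w - \frac{5}{6}\right) = \left(1 + u\right) \left(- \frac{5}{6} + w\right)$)
$J{\left(c,A \right)} = - \frac{5}{4}$ ($J{\left(c,A \right)} = \frac{1}{4} \left(-5\right) = - \frac{5}{4}$)
$\left(J{\left(-1,-3 \right)} + R{\left(\left(0 - 5\right) \left(-4 + 3\right),M \right)}\right)^{4} = \left(- \frac{5}{4} - \left(\frac{53}{6} - \left(0 - 5\right) \left(-4 + 3\right) \left(-8\right) + \frac{5 \left(0 - 5\right) \left(-4 + 3\right)}{6}\right)\right)^{4} = \left(- \frac{5}{4} - \left(\frac{53}{6} - \left(-5\right) \left(-1\right) \left(-8\right) + \frac{5}{6} \left(-5\right) \left(-1\right)\right)\right)^{4} = \left(- \frac{5}{4} - 53\right)^{4} = \left(- \frac{217}{4}\right)^{4} = \frac{2217373921}{256}$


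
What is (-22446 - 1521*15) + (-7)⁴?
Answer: -42860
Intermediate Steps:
(-22446 - 1521*15) + (-7)⁴ = (-22446 - 22815) + 2401 = -45261 + 2401 = -42860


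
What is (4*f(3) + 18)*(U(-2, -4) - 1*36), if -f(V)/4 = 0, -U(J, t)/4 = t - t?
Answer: -648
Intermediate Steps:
U(J, t) = 0 (U(J, t) = -4*(t - t) = -4*0 = 0)
f(V) = 0 (f(V) = -4*0 = 0)
(4*f(3) + 18)*(U(-2, -4) - 1*36) = (4*0 + 18)*(0 - 1*36) = (0 + 18)*(0 - 36) = 18*(-36) = -648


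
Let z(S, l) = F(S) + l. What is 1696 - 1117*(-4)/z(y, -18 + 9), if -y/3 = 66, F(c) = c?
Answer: 346604/207 ≈ 1674.4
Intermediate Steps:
y = -198 (y = -3*66 = -198)
z(S, l) = S + l
1696 - 1117*(-4)/z(y, -18 + 9) = 1696 - 1117*(-4)/(-198 + (-18 + 9)) = 1696 - (-4468)/(-198 - 9) = 1696 - (-4468)/(-207) = 1696 - (-4468)*(-1)/207 = 1696 - 1*4468/207 = 1696 - 4468/207 = 346604/207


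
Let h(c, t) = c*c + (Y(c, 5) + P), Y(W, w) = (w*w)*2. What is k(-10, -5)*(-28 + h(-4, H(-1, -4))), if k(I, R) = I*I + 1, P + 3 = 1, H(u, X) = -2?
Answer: 3636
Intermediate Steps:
Y(W, w) = 2*w**2 (Y(W, w) = w**2*2 = 2*w**2)
P = -2 (P = -3 + 1 = -2)
k(I, R) = 1 + I**2 (k(I, R) = I**2 + 1 = 1 + I**2)
h(c, t) = 48 + c**2 (h(c, t) = c*c + (2*5**2 - 2) = c**2 + (2*25 - 2) = c**2 + (50 - 2) = c**2 + 48 = 48 + c**2)
k(-10, -5)*(-28 + h(-4, H(-1, -4))) = (1 + (-10)**2)*(-28 + (48 + (-4)**2)) = (1 + 100)*(-28 + (48 + 16)) = 101*(-28 + 64) = 101*36 = 3636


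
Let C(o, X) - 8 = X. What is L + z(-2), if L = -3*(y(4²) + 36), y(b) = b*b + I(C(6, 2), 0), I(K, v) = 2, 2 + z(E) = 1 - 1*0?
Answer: -883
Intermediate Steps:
z(E) = -1 (z(E) = -2 + (1 - 1*0) = -2 + (1 + 0) = -2 + 1 = -1)
C(o, X) = 8 + X
y(b) = 2 + b² (y(b) = b*b + 2 = b² + 2 = 2 + b²)
L = -882 (L = -3*((2 + (4²)²) + 36) = -3*((2 + 16²) + 36) = -3*((2 + 256) + 36) = -3*(258 + 36) = -3*294 = -882)
L + z(-2) = -882 - 1 = -883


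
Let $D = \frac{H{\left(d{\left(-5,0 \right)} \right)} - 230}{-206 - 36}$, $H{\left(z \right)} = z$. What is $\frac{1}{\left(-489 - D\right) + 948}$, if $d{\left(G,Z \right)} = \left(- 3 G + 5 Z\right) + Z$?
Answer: $\frac{242}{110863} \approx 0.0021829$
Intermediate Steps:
$d{\left(G,Z \right)} = - 3 G + 6 Z$
$D = \frac{215}{242}$ ($D = \frac{\left(\left(-3\right) \left(-5\right) + 6 \cdot 0\right) - 230}{-206 - 36} = \frac{\left(15 + 0\right) - 230}{-242} = \left(15 - 230\right) \left(- \frac{1}{242}\right) = \left(-215\right) \left(- \frac{1}{242}\right) = \frac{215}{242} \approx 0.88843$)
$\frac{1}{\left(-489 - D\right) + 948} = \frac{1}{\left(-489 - \frac{215}{242}\right) + 948} = \frac{1}{- \frac{118553}{242} + 948} = \frac{1}{\frac{110863}{242}} = \frac{242}{110863}$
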